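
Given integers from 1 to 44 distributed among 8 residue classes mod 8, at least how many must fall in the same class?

By pigeonhole with 44 objects and 8 categories: ceiling(44/8).

Final answer: 6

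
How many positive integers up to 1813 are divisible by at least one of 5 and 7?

Multiples of 5: 362. Multiples of 7: 259. Of both (lcm=35): 51.
By inclusion-exclusion: 362 + 259 - 51.

Final answer: 570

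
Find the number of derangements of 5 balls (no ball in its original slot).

Derangements satisfy D(n) = (n-1)(D(n-1) + D(n-2)), starting from D(0)=1, D(1)=0.
D(2) = 1 x (0 + 1) = 1
D(3) = 2 x (1 + 0) = 2
D(4) = 3 x (2 + 1) = 9
D(5) = 4 x (D(4) + D(3)) = 4 x (9 + 2)

Final answer: D(5) = 44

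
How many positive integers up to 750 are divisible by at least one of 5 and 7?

Multiples of 5: 150. Multiples of 7: 107. Of both (lcm=35): 21.
By inclusion-exclusion: 150 + 107 - 21.

Final answer: 236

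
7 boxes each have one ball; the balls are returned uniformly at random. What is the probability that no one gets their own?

D(n) = (n-1)(D(n-1) + D(n-2)), D(0)=1, D(1)=0.
Building up: D(2)=1, D(3)=2, D(4)=9, D(5)=44, D(6)=265, D(7)=1854.
Total arrangements: 7! = 5040.
Probability = D(7)/7! = 103/280.

Final answer: D(7)/7! = 1854/5040 = 0.367857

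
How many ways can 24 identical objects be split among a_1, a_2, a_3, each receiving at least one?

Substitute a'_i = a_i - 1 (so a'_i >= 0). Then sum a'_i = 24 - 3 = 21.
Stars and bars: C(21+3-1, 3-1) = C(23,2).

Final answer: C(23,2) = 253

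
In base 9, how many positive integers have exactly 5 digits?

Leading digit: 8 options (nonzero). Other 4 digit(s): 9 options each.
Total: 8 x 9^4.

Final answer: 52488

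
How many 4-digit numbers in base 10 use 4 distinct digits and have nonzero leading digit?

The leading digit has 9 choices (anything but zero); the next has 9 (anything but the first), then 8, and so on, one fewer each time.
Total: 9 x 9 x 8 x 7.

Final answer: 4536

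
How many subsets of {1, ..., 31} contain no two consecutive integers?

Condition on whether n belongs to the subset: if not, any valid subset of {1, ..., n-1} works (a(n-1)); if so, n-1 is excluded and the rest is a valid subset of {1, ..., n-2} (a(n-2)). Hence a(n) = a(n-1) + a(n-2), a(1)=2, a(2)=3.
Computing successive values: a(1)=2, a(2)=3, a(3)=5, a(4)=8, a(5)=13, a(6)=21, a(7)=34, a(8)=55, a(9)=89, a(10)=144, a(11)=233, a(12)=377, a(13)=610, a(14)=987, a(15)=1597, a(16)=2584, a(17)=4181, a(18)=6765, a(19)=10946, a(20)=17711, a(21)=28657, a(22)=46368, a(23)=75025, a(24)=121393, a(25)=196418, a(26)=317811, a(27)=514229, a(28)=832040, a(29)=1346269, a(30)=2178309, a(31)=3524578.

Final answer: 3524578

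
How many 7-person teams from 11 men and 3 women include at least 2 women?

Sum over valid woman counts:
C(3,2)C(11,5) = 1386
C(3,3)C(11,4) = 330
Total: 1386 + 330.

Final answer: 1716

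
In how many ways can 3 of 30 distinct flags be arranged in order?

P(30,3) = 30!/(30-3)! = 30!/27!.

Final answer: P(30,3) = 24360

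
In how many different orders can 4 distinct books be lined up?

The number of ways to arrange 4 distinct objects is 4!.

Final answer: 4! = 24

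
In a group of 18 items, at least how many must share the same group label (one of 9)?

There are 9 possible values for group label (one of 9). With 18 items and 9 categories, by pigeonhole: ceiling(18/9).

Final answer: 2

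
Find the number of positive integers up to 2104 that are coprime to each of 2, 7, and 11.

|div by 2|=1052, |div by 7|=300, |div by 11|=191.
|div by 2&7|=150, |div by 2&11|=95, |div by 7&11|=27, |div by all|=13.
By inclusion-exclusion, divisible by at least one: 1052+300+191-150-95-27+13 = 1284.
Not divisible by any: 2104 - 1284.

Final answer: 820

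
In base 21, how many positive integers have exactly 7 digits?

Leading digit: 20 options (nonzero). Other 6 digit(s): 21 options each.
Total: 20 x 21^6.

Final answer: 1715322420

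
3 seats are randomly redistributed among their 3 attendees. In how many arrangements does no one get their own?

D(n) = (n-1)(D(n-1) + D(n-2)), D(0)=1, D(1)=0.
D(2) = 1 x (0 + 1) = 1
D(3) = 2 x (D(2) + D(1)) = 2 x (1 + 0)

Final answer: D(3) = 2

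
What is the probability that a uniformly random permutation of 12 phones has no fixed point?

Use the recurrence D(n) = (n-1)(D(n-1) + D(n-2)) with D(0)=1, D(1)=0.
Building up: D(2)=1, D(3)=2, D(4)=9, D(5)=44, D(6)=265, D(7)=1854, D(8)=14833, D(9)=133496, D(10)=1334961, D(11)=14684570, D(12)=176214841.
Total arrangements: 12! = 479001600.
Probability = D(12)/12! = 16019531/43545600.

Final answer: D(12)/12! = 176214841/479001600 = 0.367879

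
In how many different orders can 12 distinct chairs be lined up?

The number of ways to arrange 12 distinct objects is 12!.

Final answer: 12! = 479001600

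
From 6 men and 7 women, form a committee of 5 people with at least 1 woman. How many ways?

Sum over valid woman counts:
C(7,1)C(6,4) = 105
C(7,2)C(6,3) = 420
C(7,3)C(6,2) = 525
C(7,4)C(6,1) = 210
C(7,5)C(6,0) = 21
Total: 105 + 420 + 525 + 210 + 21.

Final answer: 1281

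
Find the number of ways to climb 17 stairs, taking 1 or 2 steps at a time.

Let f(n) be the number of climbs. Removing the last move (1 or 2 steps) gives f(n) = f(n-1) + f(n-2); base cases f(1)=1, f(2)=2.
Computing successive values: f(1)=1, f(2)=2, f(3)=3, f(4)=5, f(5)=8, f(6)=13, f(7)=21, f(8)=34, f(9)=55, f(10)=89, f(11)=144, f(12)=233, f(13)=377, f(14)=610, f(15)=987, f(16)=1597, f(17)=2584.

Final answer: 2584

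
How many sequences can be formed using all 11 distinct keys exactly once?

The number of ways to arrange 11 distinct objects is 11!.

Final answer: 11! = 39916800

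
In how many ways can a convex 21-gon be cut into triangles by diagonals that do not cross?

The structures are counted by the Catalan number C_n. Here n = 21 - 2 = 19.
C_n = C(2n,n) - C(2n,n+1), so C_{19} = C(38,19) - C(38,20) = 35345263800 - 33578000610.

Final answer: C_{19} = 1767263190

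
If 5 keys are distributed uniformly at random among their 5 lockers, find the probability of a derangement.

Derangements satisfy D(n) = (n-1)(D(n-1) + D(n-2)), starting from D(0)=1, D(1)=0.
Building up: D(2)=1, D(3)=2, D(4)=9, D(5)=44.
Total arrangements: 5! = 120.
Probability = D(5)/5! = 11/30.

Final answer: D(5)/5! = 44/120 = 0.366667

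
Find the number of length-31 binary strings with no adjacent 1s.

Let a(n) count valid strings. If the last bit is 0 the prefix is any valid string of length n-1; if it is 1 the string must end in 01 with a valid prefix of length n-2. So a(n) = a(n-1) + a(n-2), a(1)=2, a(2)=3.
Iterating the recurrence: a(1)=2, a(2)=3, a(3)=5, a(4)=8, a(5)=13, a(6)=21, a(7)=34, a(8)=55, a(9)=89, a(10)=144, a(11)=233, a(12)=377, a(13)=610, a(14)=987, a(15)=1597, a(16)=2584, a(17)=4181, a(18)=6765, a(19)=10946, a(20)=17711, a(21)=28657, a(22)=46368, a(23)=75025, a(24)=121393, a(25)=196418, a(26)=317811, a(27)=514229, a(28)=832040, a(29)=1346269, a(30)=2178309, a(31)=3524578.

Final answer: 3524578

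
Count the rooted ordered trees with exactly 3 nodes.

This is counted by the nth Catalan number C_n. Here n = 3 - 1 = 2.
Using C_0 = 1 and C_(k+1) = C_k x 2(2k+1)/(k+2), build up term by term: C_1=1, C_2=2.

Final answer: C_{2} = 2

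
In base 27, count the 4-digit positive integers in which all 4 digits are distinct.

First digit: 26 (nonzero). Second: 26 (not first). Third: 25, etc.
Total: 26 x 26 x 25 x 24.

Final answer: 405600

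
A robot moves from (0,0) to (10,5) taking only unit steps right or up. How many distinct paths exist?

Each path has 10 right steps and 5 up steps in some order (15 steps total).
Choose which 5 of the 15 steps are up: C(15,5).

Final answer: C(15,5) = 3003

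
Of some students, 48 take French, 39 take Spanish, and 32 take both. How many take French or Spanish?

|A union B| = |A| + |B| - |A intersect B| = 48 + 39 - 32.

Final answer: 55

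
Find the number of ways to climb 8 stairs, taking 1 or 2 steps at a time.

Condition on the final move: it is a 1-step (f(n-1) ways to get there) or a 2-step (f(n-2) ways), so f(n) = f(n-1) + f(n-2), with f(1)=1, f(2)=2.
Iterating the recurrence: f(1)=1, f(2)=2, f(3)=3, f(4)=5, f(5)=8, f(6)=13, f(7)=21, f(8)=34.

Final answer: 34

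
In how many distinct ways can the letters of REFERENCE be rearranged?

Letters (C:1, E:4, F:1, N:1, R:2). Total letters: 9.
Permutations = 9!/(4! x 2!).

Final answer: 7560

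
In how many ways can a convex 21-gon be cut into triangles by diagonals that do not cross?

This is a standard Catalan-number count: the answer is C_n. Here n = 21 - 2 = 19.
C_n = C(2n,n)/(n+1), so C_{19} = C(38,19)/20 = 35345263800/20.

Final answer: C_{19} = 1767263190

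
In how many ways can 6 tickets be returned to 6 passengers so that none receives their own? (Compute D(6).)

D(n) = (n-1)(D(n-1) + D(n-2)), D(0)=1, D(1)=0.
D(2) = 1 x (0 + 1) = 1
D(3) = 2 x (1 + 0) = 2
D(4) = 3 x (2 + 1) = 9
D(5) = 4 x (9 + 2) = 44
D(6) = 5 x (D(5) + D(4)) = 5 x (44 + 9)

Final answer: D(6) = 265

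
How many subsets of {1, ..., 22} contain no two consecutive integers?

Condition on whether n belongs to the subset: if not, any valid subset of {1, ..., n-1} works (a(n-1)); if so, n-1 is excluded and the rest is a valid subset of {1, ..., n-2} (a(n-2)). Hence a(n) = a(n-1) + a(n-2), a(1)=2, a(2)=3.
Computing successive values: a(1)=2, a(2)=3, a(3)=5, a(4)=8, a(5)=13, a(6)=21, a(7)=34, a(8)=55, a(9)=89, a(10)=144, a(11)=233, a(12)=377, a(13)=610, a(14)=987, a(15)=1597, a(16)=2584, a(17)=4181, a(18)=6765, a(19)=10946, a(20)=17711, a(21)=28657, a(22)=46368.

Final answer: 46368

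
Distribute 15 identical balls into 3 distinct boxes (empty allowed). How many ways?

Stars and bars: C(n+k-1, k-1) = C(17,2).

Final answer: C(17,2) = 136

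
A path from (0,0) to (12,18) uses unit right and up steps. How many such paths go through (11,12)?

Paths (0,0)->(11,12): C(23,12) = 1352078.
Paths (11,12)->(12,18): C(7,6) = 7.
By multiplication principle: 1352078 x 7.

Final answer: 9464546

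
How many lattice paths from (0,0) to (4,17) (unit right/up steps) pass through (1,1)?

Paths (0,0)->(1,1): C(2,1) = 2.
Paths (1,1)->(4,17): C(19,16) = 969.
By multiplication principle: 2 x 969.

Final answer: 1938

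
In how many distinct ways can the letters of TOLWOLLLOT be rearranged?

Letters (L:4, O:3, T:2, W:1). Total letters: 10.
Permutations = 10!/(4! x 3! x 2!).

Final answer: 12600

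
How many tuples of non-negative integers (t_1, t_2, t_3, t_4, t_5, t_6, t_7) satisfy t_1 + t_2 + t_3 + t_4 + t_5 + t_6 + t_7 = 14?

Stars and bars with 14 stars and 6 bars:
C(14+7-1, 7-1) = C(20,6).

Final answer: C(20,6) = 38760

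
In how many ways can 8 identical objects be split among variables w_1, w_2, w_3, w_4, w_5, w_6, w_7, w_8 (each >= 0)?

Stars and bars with 8 stars and 7 bars:
C(8+8-1, 8-1) = C(15,7).

Final answer: C(15,7) = 6435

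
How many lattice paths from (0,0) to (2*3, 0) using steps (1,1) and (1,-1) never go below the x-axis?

Total monotonic paths to (3,3): C(6,3) = 20.
Reflecting each bad path at its first crossing gives a bijection with paths to (2,4): C(6,4) = 15.
Valid Dyck paths: 20 - 15.
(Equivalently, C_{3} = C(6,3)/4 = 20/4.)

Final answer: C_{3} = 5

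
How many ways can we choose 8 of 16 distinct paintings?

C(16,8) = 16!/(8! x (16-8)!).

Final answer: C(16,8) = 12870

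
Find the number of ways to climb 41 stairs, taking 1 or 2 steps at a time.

Condition on the final move: it is a 1-step (f(n-1) ways to get there) or a 2-step (f(n-2) ways), so f(n) = f(n-1) + f(n-2), with f(1)=1, f(2)=2.
Building up term by term: f(1)=1, f(2)=2, f(3)=3, f(4)=5, f(5)=8, f(6)=13, f(7)=21, f(8)=34, f(9)=55, f(10)=89, f(11)=144, f(12)=233, f(13)=377, f(14)=610, f(15)=987, f(16)=1597, f(17)=2584, f(18)=4181, f(19)=6765, f(20)=10946, f(21)=17711, f(22)=28657, f(23)=46368, f(24)=75025, f(25)=121393, f(26)=196418, f(27)=317811, f(28)=514229, f(29)=832040, f(30)=1346269, f(31)=2178309, f(32)=3524578, f(33)=5702887, f(34)=9227465, f(35)=14930352, f(36)=24157817, f(37)=39088169, f(38)=63245986, f(39)=102334155, f(40)=165580141, f(41)=267914296.

Final answer: 267914296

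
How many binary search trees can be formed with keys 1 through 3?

This is a standard Catalan-number count: the answer is C_n. Here n = 3.
C_n = C(2n,n) - C(2n,n+1), so C_{3} = C(6,3) - C(6,4) = 20 - 15.

Final answer: C_{3} = 5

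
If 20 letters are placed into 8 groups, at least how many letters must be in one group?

By the pigeonhole principle: ceiling(20/8).

Final answer: 3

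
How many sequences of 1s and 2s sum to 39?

Let f(n) count the ways. The last step is size 1 or 2, so f(n) = f(n-1) + f(n-2) with f(1)=1, f(2)=2.
Building up term by term: f(1)=1, f(2)=2, f(3)=3, f(4)=5, f(5)=8, f(6)=13, f(7)=21, f(8)=34, f(9)=55, f(10)=89, f(11)=144, f(12)=233, f(13)=377, f(14)=610, f(15)=987, f(16)=1597, f(17)=2584, f(18)=4181, f(19)=6765, f(20)=10946, f(21)=17711, f(22)=28657, f(23)=46368, f(24)=75025, f(25)=121393, f(26)=196418, f(27)=317811, f(28)=514229, f(29)=832040, f(30)=1346269, f(31)=2178309, f(32)=3524578, f(33)=5702887, f(34)=9227465, f(35)=14930352, f(36)=24157817, f(37)=39088169, f(38)=63245986, f(39)=102334155.

Final answer: 102334155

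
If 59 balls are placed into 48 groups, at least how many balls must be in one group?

By the pigeonhole principle: ceiling(59/48).

Final answer: 2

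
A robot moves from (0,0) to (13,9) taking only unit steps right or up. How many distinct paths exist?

Each path has 13 right steps and 9 up steps in some order (22 steps total).
Choose which 9 of the 22 steps are up: C(22,9).

Final answer: C(22,9) = 497420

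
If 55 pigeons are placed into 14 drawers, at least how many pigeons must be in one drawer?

By the pigeonhole principle: ceiling(55/14).

Final answer: 4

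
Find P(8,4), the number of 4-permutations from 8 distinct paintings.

P(8,4) = 8!/(8-4)! = 8!/4!.

Final answer: P(8,4) = 1680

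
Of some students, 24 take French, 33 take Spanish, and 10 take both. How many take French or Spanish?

|A union B| = |A| + |B| - |A intersect B| = 24 + 33 - 10.

Final answer: 47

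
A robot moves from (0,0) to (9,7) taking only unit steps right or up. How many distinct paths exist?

Each path has 9 right steps and 7 up steps in some order (16 steps total).
Choose which 7 of the 16 steps are up: C(16,7).

Final answer: C(16,7) = 11440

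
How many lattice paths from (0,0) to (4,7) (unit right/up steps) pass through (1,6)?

Paths (0,0)->(1,6): C(7,6) = 7.
Paths (1,6)->(4,7): C(4,1) = 4.
By multiplication principle: 7 x 4.

Final answer: 28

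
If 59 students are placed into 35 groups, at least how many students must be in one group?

By the pigeonhole principle: ceiling(59/35).

Final answer: 2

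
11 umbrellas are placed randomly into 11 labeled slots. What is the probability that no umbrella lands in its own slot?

Use the recurrence D(n) = (n-1)(D(n-1) + D(n-2)) with D(0)=1, D(1)=0.
Building up: D(2)=1, D(3)=2, D(4)=9, D(5)=44, D(6)=265, D(7)=1854, D(8)=14833, D(9)=133496, D(10)=1334961, D(11)=14684570.
Total arrangements: 11! = 39916800.
Probability = D(11)/11! = 1468457/3991680.

Final answer: D(11)/11! = 14684570/39916800 = 0.367879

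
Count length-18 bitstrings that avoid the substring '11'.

A valid string ends in 0 (append to any length-(n-1) valid string) or in 01 (append to any length-(n-2) valid string), so a(n) = a(n-1) + a(n-2) with a(1)=2, a(2)=3.
Iterating the recurrence: a(1)=2, a(2)=3, a(3)=5, a(4)=8, a(5)=13, a(6)=21, a(7)=34, a(8)=55, a(9)=89, a(10)=144, a(11)=233, a(12)=377, a(13)=610, a(14)=987, a(15)=1597, a(16)=2584, a(17)=4181, a(18)=6765.

Final answer: 6765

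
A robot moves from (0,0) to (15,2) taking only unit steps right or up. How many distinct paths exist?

Each path has 15 right steps and 2 up steps in some order (17 steps total).
Choose which 2 of the 17 steps are up: C(17,2).

Final answer: C(17,2) = 136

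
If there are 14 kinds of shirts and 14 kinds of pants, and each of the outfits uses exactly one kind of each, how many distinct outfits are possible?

By the multiplication principle: 14 x 14.

Final answer: 196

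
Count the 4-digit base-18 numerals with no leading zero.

In base 18, the leading digit has 17 choices (1..17); each of the remaining 3 digits has 18 choices.
Total: 17 x 18^3.

Final answer: 99144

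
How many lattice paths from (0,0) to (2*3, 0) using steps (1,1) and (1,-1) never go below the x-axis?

Total monotonic paths to (3,3): C(6,3) = 20.
By the reflection principle, paths that go above the diagonal number C(6,4) = 15.
Valid Dyck paths: 20 - 15.
(These counts are the Catalan numbers.)

Final answer: C_{3} = 5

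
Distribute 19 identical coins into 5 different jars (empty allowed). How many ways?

Stars and bars: C(n+k-1, k-1) = C(23,4).

Final answer: C(23,4) = 8855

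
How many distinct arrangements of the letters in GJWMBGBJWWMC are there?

Letters (B:2, C:1, G:2, J:2, M:2, W:3). Total letters: 12.
Permutations = 12!/(3! x 2! x 2! x 2! x 2!).

Final answer: 4989600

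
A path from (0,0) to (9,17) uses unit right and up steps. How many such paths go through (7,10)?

Paths (0,0)->(7,10): C(17,10) = 19448.
Paths (7,10)->(9,17): C(9,7) = 36.
By multiplication principle: 19448 x 36.

Final answer: 700128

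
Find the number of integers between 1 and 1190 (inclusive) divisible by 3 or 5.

Multiples of 3: 396. Multiples of 5: 238. Of both (lcm=15): 79.
By inclusion-exclusion: 396 + 238 - 79.

Final answer: 555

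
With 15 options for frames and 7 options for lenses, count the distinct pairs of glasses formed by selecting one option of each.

By the multiplication principle: 15 x 7.

Final answer: 105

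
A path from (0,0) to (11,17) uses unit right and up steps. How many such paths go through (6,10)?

Paths (0,0)->(6,10): C(16,10) = 8008.
Paths (6,10)->(11,17): C(12,7) = 792.
By multiplication principle: 8008 x 792.

Final answer: 6342336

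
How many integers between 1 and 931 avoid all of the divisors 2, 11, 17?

|div by 2|=465, |div by 11|=84, |div by 17|=54.
|div by 2&11|=42, |div by 2&17|=27, |div by 11&17|=4, |div by all|=2.
By inclusion-exclusion, divisible by at least one: 465+84+54-42-27-4+2 = 532.
Not divisible by any: 931 - 532.

Final answer: 399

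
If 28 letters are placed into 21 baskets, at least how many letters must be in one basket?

By the pigeonhole principle: ceiling(28/21).

Final answer: 2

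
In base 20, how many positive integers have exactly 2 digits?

Leading digit: 19 options (nonzero). Other 1 digit(s): 20 options each.
Total: 19 x 20^1.

Final answer: 380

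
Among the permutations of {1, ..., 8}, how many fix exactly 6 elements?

Choose which 6 elements are fixed: C(8,6) = 28.
Derange the remaining 2 using D(j) = (j-1)(D(j-1) + D(j-2)), D(0)=1, D(1)=0: D(2)=1.
Total: 28 x 1.

Final answer: C(8,6) D(2) = 28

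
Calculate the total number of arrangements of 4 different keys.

The number of ways to arrange 4 distinct objects is 4!.

Final answer: 4! = 24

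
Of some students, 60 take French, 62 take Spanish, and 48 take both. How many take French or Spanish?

|A union B| = |A| + |B| - |A intersect B| = 60 + 62 - 48.

Final answer: 74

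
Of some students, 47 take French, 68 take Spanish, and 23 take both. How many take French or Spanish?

|A union B| = |A| + |B| - |A intersect B| = 47 + 68 - 23.

Final answer: 92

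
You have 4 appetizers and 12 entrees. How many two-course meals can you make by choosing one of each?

By the multiplication principle: 4 x 12.

Final answer: 48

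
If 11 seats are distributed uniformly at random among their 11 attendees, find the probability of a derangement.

D(n) = (n-1)(D(n-1) + D(n-2)), D(0)=1, D(1)=0.
Building up: D(2)=1, D(3)=2, D(4)=9, D(5)=44, D(6)=265, D(7)=1854, D(8)=14833, D(9)=133496, D(10)=1334961, D(11)=14684570.
Total arrangements: 11! = 39916800.
Probability = D(11)/11! = 1468457/3991680.

Final answer: D(11)/11! = 14684570/39916800 = 0.367879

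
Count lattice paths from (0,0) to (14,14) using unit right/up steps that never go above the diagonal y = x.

Total monotonic paths to (14,14): C(28,14) = 40116600.
Paths that cross above y=x (reflection bijection): C(28,15) = 37442160.
Valid Dyck paths: 40116600 - 37442160.
(These counts are the Catalan numbers.)

Final answer: C_{14} = 2674440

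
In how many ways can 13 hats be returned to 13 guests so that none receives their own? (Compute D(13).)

Use the recurrence D(n) = (n-1)(D(n-1) + D(n-2)) with D(0)=1, D(1)=0.
D(2) = 1 x (0 + 1) = 1
D(3) = 2 x (1 + 0) = 2
D(4) = 3 x (2 + 1) = 9
D(5) = 4 x (9 + 2) = 44
D(6) = 5 x (44 + 9) = 265
D(7) = 6 x (265 + 44) = 1854
D(8) = 7 x (1854 + 265) = 14833
D(9) = 8 x (14833 + 1854) = 133496
D(10) = 9 x (133496 + 14833) = 1334961
D(11) = 10 x (1334961 + 133496) = 14684570
D(12) = 11 x (14684570 + 1334961) = 176214841
D(13) = 12 x (D(12) + D(11)) = 12 x (176214841 + 14684570)

Final answer: D(13) = 2290792932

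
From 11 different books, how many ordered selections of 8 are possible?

P(11,8) = 11!/(11-8)! = 11!/3!.

Final answer: P(11,8) = 6652800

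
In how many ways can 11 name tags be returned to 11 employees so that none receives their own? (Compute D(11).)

Use the recurrence D(n) = (n-1)(D(n-1) + D(n-2)) with D(0)=1, D(1)=0.
D(2) = 1 x (0 + 1) = 1
D(3) = 2 x (1 + 0) = 2
D(4) = 3 x (2 + 1) = 9
D(5) = 4 x (9 + 2) = 44
D(6) = 5 x (44 + 9) = 265
D(7) = 6 x (265 + 44) = 1854
D(8) = 7 x (1854 + 265) = 14833
D(9) = 8 x (14833 + 1854) = 133496
D(10) = 9 x (133496 + 14833) = 1334961
D(11) = 10 x (D(10) + D(9)) = 10 x (1334961 + 133496)

Final answer: D(11) = 14684570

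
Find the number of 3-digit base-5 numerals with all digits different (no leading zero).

The leading digit has 4 choices (anything but zero); the next has 4 (anything but the first), then 3, and so on, one fewer each time.
Total: 4 x 4 x 3.

Final answer: 48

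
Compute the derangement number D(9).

D(n) = (n-1)(D(n-1) + D(n-2)), D(0)=1, D(1)=0.
Building up: D(2)=1, D(3)=2, D(4)=9, D(5)=44, D(6)=265, D(7)=1854, D(8)=14833.
D(9) = 8 x (D(8) + D(7)) = 8 x (14833 + 1854).

Final answer: D(9) = 133496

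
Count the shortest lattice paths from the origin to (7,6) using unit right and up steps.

Each path has 7 right steps and 6 up steps in some order (13 steps total).
Choose which 6 of the 13 steps are up: C(13,6).

Final answer: C(13,6) = 1716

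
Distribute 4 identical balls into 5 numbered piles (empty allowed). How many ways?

Stars and bars: C(n+k-1, k-1) = C(8,4).

Final answer: C(8,4) = 70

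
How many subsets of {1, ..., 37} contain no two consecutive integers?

Condition on whether n belongs to the subset: if not, any valid subset of {1, ..., n-1} works (a(n-1)); if so, n-1 is excluded and the rest is a valid subset of {1, ..., n-2} (a(n-2)). Hence a(n) = a(n-1) + a(n-2), a(1)=2, a(2)=3.
Computing successive values: a(1)=2, a(2)=3, a(3)=5, a(4)=8, a(5)=13, a(6)=21, a(7)=34, a(8)=55, a(9)=89, a(10)=144, a(11)=233, a(12)=377, a(13)=610, a(14)=987, a(15)=1597, a(16)=2584, a(17)=4181, a(18)=6765, a(19)=10946, a(20)=17711, a(21)=28657, a(22)=46368, a(23)=75025, a(24)=121393, a(25)=196418, a(26)=317811, a(27)=514229, a(28)=832040, a(29)=1346269, a(30)=2178309, a(31)=3524578, a(32)=5702887, a(33)=9227465, a(34)=14930352, a(35)=24157817, a(36)=39088169, a(37)=63245986.

Final answer: 63245986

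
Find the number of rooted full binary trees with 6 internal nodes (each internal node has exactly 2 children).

The structures are counted by the Catalan number C_n. Here n = 6.
C_n = C(2n,n) - C(2n,n+1), so C_{6} = C(12,6) - C(12,7) = 924 - 792.

Final answer: C_{6} = 132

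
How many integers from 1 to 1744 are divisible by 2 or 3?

Multiples of 2: 872. Multiples of 3: 581. Of both (lcm=6): 290.
By inclusion-exclusion: 872 + 581 - 290.

Final answer: 1163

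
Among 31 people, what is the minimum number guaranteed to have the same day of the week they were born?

There are 7 possible values for day of the week they were born. With 31 people and 7 categories, by pigeonhole: ceiling(31/7).

Final answer: 5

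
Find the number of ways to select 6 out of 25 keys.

C(25,6) = 25!/(6! x 19!).

Final answer: \binom{25}{6} = 177100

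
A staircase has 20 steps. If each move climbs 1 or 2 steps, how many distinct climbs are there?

Let f(n) count the ways. The last step is size 1 or 2, so f(n) = f(n-1) + f(n-2) with f(1)=1, f(2)=2.
Computing successive values: f(1)=1, f(2)=2, f(3)=3, f(4)=5, f(5)=8, f(6)=13, f(7)=21, f(8)=34, f(9)=55, f(10)=89, f(11)=144, f(12)=233, f(13)=377, f(14)=610, f(15)=987, f(16)=1597, f(17)=2584, f(18)=4181, f(19)=6765, f(20)=10946.

Final answer: 10946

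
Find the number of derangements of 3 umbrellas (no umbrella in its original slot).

Use the recurrence D(n) = (n-1)(D(n-1) + D(n-2)) with D(0)=1, D(1)=0.
D(2) = 1 x (0 + 1) = 1
D(3) = 2 x (D(2) + D(1)) = 2 x (1 + 0)

Final answer: D(3) = 2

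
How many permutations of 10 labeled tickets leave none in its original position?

D(n) = (n-1)(D(n-1) + D(n-2)), D(0)=1, D(1)=0.
D(2) = 1 x (0 + 1) = 1
D(3) = 2 x (1 + 0) = 2
D(4) = 3 x (2 + 1) = 9
D(5) = 4 x (9 + 2) = 44
D(6) = 5 x (44 + 9) = 265
D(7) = 6 x (265 + 44) = 1854
D(8) = 7 x (1854 + 265) = 14833
D(9) = 8 x (14833 + 1854) = 133496
D(10) = 9 x (D(9) + D(8)) = 9 x (133496 + 14833)

Final answer: D(10) = 1334961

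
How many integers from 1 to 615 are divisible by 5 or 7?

Multiples of 5: 123. Multiples of 7: 87. Of both (lcm=35): 17.
By inclusion-exclusion: 123 + 87 - 17.

Final answer: 193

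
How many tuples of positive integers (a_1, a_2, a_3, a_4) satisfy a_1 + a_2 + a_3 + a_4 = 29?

Substitute a'_i = a_i - 1 (so a'_i >= 0). Then sum a'_i = 29 - 4 = 25.
Stars and bars: C(25+4-1, 4-1) = C(28,3).

Final answer: C(28,3) = 3276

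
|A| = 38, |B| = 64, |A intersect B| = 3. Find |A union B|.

|A union B| = |A| + |B| - |A intersect B| = 38 + 64 - 3.

Final answer: 99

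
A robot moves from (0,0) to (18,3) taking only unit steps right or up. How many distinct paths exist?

Each path has 18 right steps and 3 up steps in some order (21 steps total).
Choose which 3 of the 21 steps are up: C(21,3).

Final answer: C(21,3) = 1330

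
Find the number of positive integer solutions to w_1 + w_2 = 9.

Substitute w'_i = w_i - 1 (so w'_i >= 0). Then sum w'_i = 9 - 2 = 7.
Stars and bars: C(7+2-1, 2-1) = C(8,1).

Final answer: C(8,1) = 8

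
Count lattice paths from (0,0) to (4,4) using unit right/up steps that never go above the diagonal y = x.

Total monotonic paths to (4,4): C(8,4) = 70.
A path is bad iff it touches y = x + 1; reflecting its initial segment maps bad paths bijectively onto all paths to (3,5), of which there are C(8,5) = 56.
Valid Dyck paths: 70 - 56.
(Equivalently, C_{4} = C(8,4)/5 = 70/5.)

Final answer: C_{4} = 14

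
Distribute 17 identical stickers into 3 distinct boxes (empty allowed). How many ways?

Stars and bars: C(n+k-1, k-1) = C(19,2).

Final answer: C(19,2) = 171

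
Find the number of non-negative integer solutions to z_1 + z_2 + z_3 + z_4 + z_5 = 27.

Stars and bars with 27 stars and 4 bars:
C(27+5-1, 5-1) = C(31,4).

Final answer: C(31,4) = 31465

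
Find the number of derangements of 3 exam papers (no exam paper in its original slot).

Use the recurrence D(n) = (n-1)(D(n-1) + D(n-2)) with D(0)=1, D(1)=0.
D(2) = 1 x (0 + 1) = 1
D(3) = 2 x (D(2) + D(1)) = 2 x (1 + 0)

Final answer: D(3) = 2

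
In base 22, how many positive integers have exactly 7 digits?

In base 22, the leading digit has 21 choices (1..21); each of the remaining 6 digits has 22 choices.
Total: 21 x 22^6.

Final answer: 2380977984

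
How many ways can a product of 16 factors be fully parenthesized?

This is a standard Catalan-number count: the answer is C_n. Here n = 16 - 1 = 15.
C_n = (2n)!/(n!(n+1)!), so C_{15} = 30!/(15! x 16!) = C(30,15)/16 = 155117520/16.

Final answer: C_{15} = 9694845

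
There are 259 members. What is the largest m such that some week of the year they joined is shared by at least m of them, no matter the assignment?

There are 52 possible values for week of the year they joined. With 259 members and 52 categories, by pigeonhole: ceiling(259/52).

Final answer: 5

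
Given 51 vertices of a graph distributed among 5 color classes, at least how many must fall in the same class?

By pigeonhole with 51 objects and 5 categories: ceiling(51/5).

Final answer: 11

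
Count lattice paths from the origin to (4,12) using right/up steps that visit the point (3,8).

Paths (0,0)->(3,8): C(11,8) = 165.
Paths (3,8)->(4,12): C(5,4) = 5.
By multiplication principle: 165 x 5.

Final answer: 825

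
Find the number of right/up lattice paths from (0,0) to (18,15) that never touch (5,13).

Total paths to (18,15): C(33,15) = 1037158320.
Paths through (5,13): C(18,13) x C(15,2) = 899640.
Avoiding (5,13): 1037158320 - 899640.

Final answer: 1036258680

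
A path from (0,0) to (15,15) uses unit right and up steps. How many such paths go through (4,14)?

Paths (0,0)->(4,14): C(18,14) = 3060.
Paths (4,14)->(15,15): C(12,1) = 12.
By multiplication principle: 3060 x 12.

Final answer: 36720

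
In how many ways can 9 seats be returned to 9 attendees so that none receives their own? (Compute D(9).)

Derangements satisfy D(n) = (n-1)(D(n-1) + D(n-2)), starting from D(0)=1, D(1)=0.
D(2) = 1 x (0 + 1) = 1
D(3) = 2 x (1 + 0) = 2
D(4) = 3 x (2 + 1) = 9
D(5) = 4 x (9 + 2) = 44
D(6) = 5 x (44 + 9) = 265
D(7) = 6 x (265 + 44) = 1854
D(8) = 7 x (1854 + 265) = 14833
D(9) = 8 x (D(8) + D(7)) = 8 x (14833 + 1854)

Final answer: D(9) = 133496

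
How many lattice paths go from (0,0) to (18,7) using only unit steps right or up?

Each path has 18 right steps and 7 up steps in some order (25 steps total).
Choose which 7 of the 25 steps are up: C(25,7).

Final answer: C(25,7) = 480700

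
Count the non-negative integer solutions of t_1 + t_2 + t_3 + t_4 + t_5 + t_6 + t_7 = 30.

Stars and bars with 30 stars and 6 bars:
C(30+7-1, 7-1) = C(36,6).

Final answer: C(36,6) = 1947792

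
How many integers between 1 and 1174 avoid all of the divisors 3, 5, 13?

|div by 3|=391, |div by 5|=234, |div by 13|=90.
|div by 3&5|=78, |div by 3&13|=30, |div by 5&13|=18, |div by all|=6.
By inclusion-exclusion, divisible by at least one: 391+234+90-78-30-18+6 = 595.
Not divisible by any: 1174 - 595.

Final answer: 579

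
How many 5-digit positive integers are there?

First digit: 9 choices (1-9). Each of the remaining 4 digits: 10 choices.
Total: 9 x 10^4.

Final answer: 90000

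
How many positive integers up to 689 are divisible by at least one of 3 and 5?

Multiples of 3: 229. Multiples of 5: 137. Of both (lcm=15): 45.
By inclusion-exclusion: 229 + 137 - 45.

Final answer: 321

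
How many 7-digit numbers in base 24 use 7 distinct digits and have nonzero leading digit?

The leading digit has 23 choices (anything but zero); the next has 23 (anything but the first), then 22, and so on, one fewer each time.
Total: 23 x 23 x 22 x 21 x 20 x 19 x 18.

Final answer: 1671682320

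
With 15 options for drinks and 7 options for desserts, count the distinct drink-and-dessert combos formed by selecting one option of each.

By the multiplication principle: 15 x 7.

Final answer: 105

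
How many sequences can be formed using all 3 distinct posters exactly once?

The number of ways to arrange 3 distinct objects is 3!.

Final answer: 3! = 6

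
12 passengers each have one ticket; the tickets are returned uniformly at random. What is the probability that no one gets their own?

D(n) = (n-1)(D(n-1) + D(n-2)), D(0)=1, D(1)=0.
Building up: D(2)=1, D(3)=2, D(4)=9, D(5)=44, D(6)=265, D(7)=1854, D(8)=14833, D(9)=133496, D(10)=1334961, D(11)=14684570, D(12)=176214841.
Total arrangements: 12! = 479001600.
Probability = D(12)/12! = 16019531/43545600.

Final answer: D(12)/12! = 176214841/479001600 = 0.367879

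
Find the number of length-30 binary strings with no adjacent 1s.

A valid string ends in 0 (append to any length-(n-1) valid string) or in 01 (append to any length-(n-2) valid string), so a(n) = a(n-1) + a(n-2) with a(1)=2, a(2)=3.
Iterating the recurrence: a(1)=2, a(2)=3, a(3)=5, a(4)=8, a(5)=13, a(6)=21, a(7)=34, a(8)=55, a(9)=89, a(10)=144, a(11)=233, a(12)=377, a(13)=610, a(14)=987, a(15)=1597, a(16)=2584, a(17)=4181, a(18)=6765, a(19)=10946, a(20)=17711, a(21)=28657, a(22)=46368, a(23)=75025, a(24)=121393, a(25)=196418, a(26)=317811, a(27)=514229, a(28)=832040, a(29)=1346269, a(30)=2178309.

Final answer: 2178309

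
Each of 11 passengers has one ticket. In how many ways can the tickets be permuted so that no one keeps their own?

Derangements satisfy D(n) = (n-1)(D(n-1) + D(n-2)), starting from D(0)=1, D(1)=0.
D(2) = 1 x (0 + 1) = 1
D(3) = 2 x (1 + 0) = 2
D(4) = 3 x (2 + 1) = 9
D(5) = 4 x (9 + 2) = 44
D(6) = 5 x (44 + 9) = 265
D(7) = 6 x (265 + 44) = 1854
D(8) = 7 x (1854 + 265) = 14833
D(9) = 8 x (14833 + 1854) = 133496
D(10) = 9 x (133496 + 14833) = 1334961
D(11) = 10 x (D(10) + D(9)) = 10 x (1334961 + 133496)

Final answer: D(11) = 14684570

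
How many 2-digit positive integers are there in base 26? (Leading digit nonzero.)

In base 26, the leading digit has 25 choices (1..25); each of the remaining 1 digits has 26 choices.
Total: 25 x 26^1.

Final answer: 650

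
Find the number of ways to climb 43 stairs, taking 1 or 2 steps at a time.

Condition on the final move: it is a 1-step (f(n-1) ways to get there) or a 2-step (f(n-2) ways), so f(n) = f(n-1) + f(n-2), with f(1)=1, f(2)=2.
Building up term by term: f(1)=1, f(2)=2, f(3)=3, f(4)=5, f(5)=8, f(6)=13, f(7)=21, f(8)=34, f(9)=55, f(10)=89, f(11)=144, f(12)=233, f(13)=377, f(14)=610, f(15)=987, f(16)=1597, f(17)=2584, f(18)=4181, f(19)=6765, f(20)=10946, f(21)=17711, f(22)=28657, f(23)=46368, f(24)=75025, f(25)=121393, f(26)=196418, f(27)=317811, f(28)=514229, f(29)=832040, f(30)=1346269, f(31)=2178309, f(32)=3524578, f(33)=5702887, f(34)=9227465, f(35)=14930352, f(36)=24157817, f(37)=39088169, f(38)=63245986, f(39)=102334155, f(40)=165580141, f(41)=267914296, f(42)=433494437, f(43)=701408733.

Final answer: 701408733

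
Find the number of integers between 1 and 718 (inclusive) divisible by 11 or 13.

Multiples of 11: 65. Multiples of 13: 55. Of both (lcm=143): 5.
By inclusion-exclusion: 65 + 55 - 5.

Final answer: 115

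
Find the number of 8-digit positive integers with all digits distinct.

First digit: 9 (not 0). Second: 9 (not first). Third: 8, etc.
Total: 9 x 9 x 8 x 7 x 6 x 5 x 4 x 3.

Final answer: 1632960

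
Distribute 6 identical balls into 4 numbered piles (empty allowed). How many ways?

Stars and bars: C(n+k-1, k-1) = C(9,3).

Final answer: C(9,3) = 84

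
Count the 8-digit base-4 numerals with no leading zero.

In base 4, the leading digit has 3 choices (1..3); each of the remaining 7 digits has 4 choices.
Total: 3 x 4^7.

Final answer: 49152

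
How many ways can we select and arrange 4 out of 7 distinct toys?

P(7,4) = 7!/(7-4)! = 7!/3!.

Final answer: P(7,4) = 840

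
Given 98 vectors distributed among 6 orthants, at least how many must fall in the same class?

By pigeonhole with 98 objects and 6 categories: ceiling(98/6).

Final answer: 17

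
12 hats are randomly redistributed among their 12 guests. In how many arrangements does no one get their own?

D(n) = (n-1)(D(n-1) + D(n-2)), D(0)=1, D(1)=0.
D(2) = 1 x (0 + 1) = 1
D(3) = 2 x (1 + 0) = 2
D(4) = 3 x (2 + 1) = 9
D(5) = 4 x (9 + 2) = 44
D(6) = 5 x (44 + 9) = 265
D(7) = 6 x (265 + 44) = 1854
D(8) = 7 x (1854 + 265) = 14833
D(9) = 8 x (14833 + 1854) = 133496
D(10) = 9 x (133496 + 14833) = 1334961
D(11) = 10 x (1334961 + 133496) = 14684570
D(12) = 11 x (D(11) + D(10)) = 11 x (14684570 + 1334961)

Final answer: D(12) = 176214841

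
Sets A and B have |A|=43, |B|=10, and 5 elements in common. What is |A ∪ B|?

|A union B| = |A| + |B| - |A intersect B| = 43 + 10 - 5.

Final answer: 48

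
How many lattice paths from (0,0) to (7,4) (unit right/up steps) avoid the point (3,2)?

Total paths to (7,4): C(11,4) = 330.
Paths through (3,2): C(5,2) x C(6,2) = 150.
Avoiding (3,2): 330 - 150.

Final answer: 180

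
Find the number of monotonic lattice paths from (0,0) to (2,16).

Each path has 2 right steps and 16 up steps in some order (18 steps total).
Choose which 16 of the 18 steps are up: C(18,16).

Final answer: C(18,16) = 153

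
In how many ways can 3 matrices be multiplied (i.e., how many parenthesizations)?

This is counted by the nth Catalan number C_n. Here n = 3 - 1 = 2.
Using C_0 = 1 and C_(k+1) = C_k x 2(2k+1)/(k+2), build up term by term: C_1=1, C_2=2.

Final answer: C_{2} = 2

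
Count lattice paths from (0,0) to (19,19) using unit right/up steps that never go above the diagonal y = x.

Total monotonic paths to (19,19): C(38,19) = 35345263800.
Reflecting each bad path at its first crossing gives a bijection with paths to (18,20): C(38,20) = 33578000610.
Valid Dyck paths: 35345263800 - 33578000610.
(These counts are the Catalan numbers.)

Final answer: C_{19} = 1767263190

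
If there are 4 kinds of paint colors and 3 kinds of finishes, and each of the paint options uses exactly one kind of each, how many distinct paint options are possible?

By the multiplication principle: 4 x 3.

Final answer: 12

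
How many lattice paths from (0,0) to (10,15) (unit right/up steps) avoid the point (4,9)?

Total paths to (10,15): C(25,15) = 3268760.
Paths through (4,9): C(13,9) x C(12,6) = 660660.
Avoiding (4,9): 3268760 - 660660.

Final answer: 2608100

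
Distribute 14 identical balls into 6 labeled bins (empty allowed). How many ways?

Stars and bars: C(n+k-1, k-1) = C(19,5).

Final answer: C(19,5) = 11628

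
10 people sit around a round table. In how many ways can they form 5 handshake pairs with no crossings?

The structures are counted by the Catalan number C_n. Here n = 10/2 = 5.
C_n = C(2n,n) - C(2n,n+1), so C_{5} = C(10,5) - C(10,6) = 252 - 210.

Final answer: C_{5} = 42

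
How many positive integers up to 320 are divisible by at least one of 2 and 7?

Multiples of 2: 160. Multiples of 7: 45. Of both (lcm=14): 22.
By inclusion-exclusion: 160 + 45 - 22.

Final answer: 183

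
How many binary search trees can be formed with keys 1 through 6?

This is a standard Catalan-number count: the answer is C_n. Here n = 6.
Using C_0 = 1 and C_(k+1) = C_k x 2(2k+1)/(k+2), build up term by term: C_1=1, C_2=2, C_3=5, C_4=14, C_5=42, C_6=132.

Final answer: C_{6} = 132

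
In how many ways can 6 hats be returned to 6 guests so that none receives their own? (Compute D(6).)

D(n) = (n-1)(D(n-1) + D(n-2)), D(0)=1, D(1)=0.
D(2) = 1 x (0 + 1) = 1
D(3) = 2 x (1 + 0) = 2
D(4) = 3 x (2 + 1) = 9
D(5) = 4 x (9 + 2) = 44
D(6) = 5 x (D(5) + D(4)) = 5 x (44 + 9)

Final answer: D(6) = 265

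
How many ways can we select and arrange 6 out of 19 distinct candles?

P(19,6) = 19!/(19-6)! = 19!/13!.

Final answer: P(19,6) = 19535040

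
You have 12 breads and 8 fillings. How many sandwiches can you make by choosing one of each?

By the multiplication principle: 12 x 8.

Final answer: 96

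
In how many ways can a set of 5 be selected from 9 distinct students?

C(9,5) = 9!/(5! x (9-5)!).

Final answer: C(9,5) = 126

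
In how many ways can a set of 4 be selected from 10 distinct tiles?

C(10,4) = 10!/(4! x (10-4)!).

Final answer: C(10,4) = 210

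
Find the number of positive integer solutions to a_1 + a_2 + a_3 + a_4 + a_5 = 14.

Substitute a'_i = a_i - 1 (so a'_i >= 0). Then sum a'_i = 14 - 5 = 9.
Stars and bars: C(9+5-1, 5-1) = C(13,4).

Final answer: C(13,4) = 715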